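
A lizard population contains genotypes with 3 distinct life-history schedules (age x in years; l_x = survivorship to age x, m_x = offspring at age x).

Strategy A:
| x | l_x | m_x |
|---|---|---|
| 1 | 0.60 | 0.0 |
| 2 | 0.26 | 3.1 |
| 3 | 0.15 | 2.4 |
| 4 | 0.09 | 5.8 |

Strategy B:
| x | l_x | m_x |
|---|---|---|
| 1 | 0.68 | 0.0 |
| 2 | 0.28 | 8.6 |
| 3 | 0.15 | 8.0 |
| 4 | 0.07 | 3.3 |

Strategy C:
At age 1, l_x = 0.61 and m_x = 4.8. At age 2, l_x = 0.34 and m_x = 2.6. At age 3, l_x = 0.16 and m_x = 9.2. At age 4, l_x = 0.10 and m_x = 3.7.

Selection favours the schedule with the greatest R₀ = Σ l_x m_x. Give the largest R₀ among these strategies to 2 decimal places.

5.65

Strategy A: R₀ = 0.60×0.0 + 0.26×3.1 + 0.15×2.4 + 0.09×5.8 = 1.6880
Strategy B: R₀ = 0.68×0.0 + 0.28×8.6 + 0.15×8.0 + 0.07×3.3 = 3.8390
Strategy C: R₀ = 0.61×4.8 + 0.34×2.6 + 0.16×9.2 + 0.10×3.7 = 5.6540
Highest R₀: strategy C with 5.6540.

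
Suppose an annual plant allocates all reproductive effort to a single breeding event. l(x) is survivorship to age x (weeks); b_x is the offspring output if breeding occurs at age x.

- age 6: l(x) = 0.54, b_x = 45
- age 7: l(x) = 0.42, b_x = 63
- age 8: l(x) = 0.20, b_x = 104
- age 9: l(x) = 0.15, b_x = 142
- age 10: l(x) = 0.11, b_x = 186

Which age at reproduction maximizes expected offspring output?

7

Expected offspring if breeding at age x = l(x) × b_x:
  age 6: 0.54 × 45 = 24.300
  age 7: 0.42 × 63 = 26.460
  age 8: 0.20 × 104 = 20.800
  age 9: 0.15 × 142 = 21.300
  age 10: 0.11 × 186 = 20.460
Maximum at age 7 (26.460).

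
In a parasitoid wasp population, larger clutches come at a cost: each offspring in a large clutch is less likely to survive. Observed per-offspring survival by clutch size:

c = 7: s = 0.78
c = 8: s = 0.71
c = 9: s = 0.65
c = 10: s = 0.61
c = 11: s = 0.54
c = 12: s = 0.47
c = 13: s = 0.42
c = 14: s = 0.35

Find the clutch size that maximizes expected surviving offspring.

10

Expected surviving offspring = c × s(c):
  c=7: 7 × 0.78 = 5.460
  c=8: 8 × 0.71 = 5.680
  c=9: 9 × 0.65 = 5.850
  c=10: 10 × 0.61 = 6.100
  c=11: 11 × 0.54 = 5.940
  c=12: 12 × 0.47 = 5.640
  c=13: 13 × 0.42 = 5.460
  c=14: 14 × 0.35 = 4.900
Maximum at c = 10 (6.100 surviving offspring).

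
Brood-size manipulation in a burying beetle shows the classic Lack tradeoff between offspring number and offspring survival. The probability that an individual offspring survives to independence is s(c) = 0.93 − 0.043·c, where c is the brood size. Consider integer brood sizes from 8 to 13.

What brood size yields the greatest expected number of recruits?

11

Expected recruits = c × s(c):
  c=8: 8 × 0.586 = 4.688
  c=9: 9 × 0.543 = 4.887
  c=10: 10 × 0.500 = 5.000
  c=11: 11 × 0.457 = 5.027
  c=12: 12 × 0.414 = 4.968
  c=13: 13 × 0.371 = 4.823
Maximum at c = 11 (5.027 recruits).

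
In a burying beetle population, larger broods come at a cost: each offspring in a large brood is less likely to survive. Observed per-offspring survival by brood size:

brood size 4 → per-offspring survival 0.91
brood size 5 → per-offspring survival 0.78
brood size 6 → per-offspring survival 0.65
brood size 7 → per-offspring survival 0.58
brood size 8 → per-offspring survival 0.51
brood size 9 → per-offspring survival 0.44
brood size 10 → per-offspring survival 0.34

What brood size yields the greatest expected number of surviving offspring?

Expected surviving offspring = c × s(c):
  c=4: 4 × 0.91 = 3.640
  c=5: 5 × 0.78 = 3.900
  c=6: 6 × 0.65 = 3.900
  c=7: 7 × 0.58 = 4.060
  c=8: 8 × 0.51 = 4.080
  c=9: 9 × 0.44 = 3.960
  c=10: 10 × 0.34 = 3.400
Maximum at c = 8 (4.080 surviving offspring).

8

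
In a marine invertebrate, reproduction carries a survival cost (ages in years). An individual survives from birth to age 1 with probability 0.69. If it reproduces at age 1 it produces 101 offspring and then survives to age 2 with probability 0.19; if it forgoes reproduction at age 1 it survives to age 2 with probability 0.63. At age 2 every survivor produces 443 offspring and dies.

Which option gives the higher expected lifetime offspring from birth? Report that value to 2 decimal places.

192.57

breed at age 1: R₀ = 0.69 × (101 + 0.19 × 443) = 0.69 × 185.1700 = 127.7673
delay to age 2: R₀ = 0.69 × (0.63 × 443) = 0.69 × 279.0900 = 192.5721
Higher: delay to age 2 (192.5721).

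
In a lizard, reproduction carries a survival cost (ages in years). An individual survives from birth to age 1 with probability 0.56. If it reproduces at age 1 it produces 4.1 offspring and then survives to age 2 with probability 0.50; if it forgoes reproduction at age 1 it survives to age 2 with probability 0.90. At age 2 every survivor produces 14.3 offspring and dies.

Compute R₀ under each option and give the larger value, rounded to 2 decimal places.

breed at age 1: R₀ = 0.56 × (4.1 + 0.50 × 14.3) = 0.56 × 11.2500 = 6.3000
delay to age 2: R₀ = 0.56 × (0.90 × 14.3) = 0.56 × 12.8700 = 7.2072
Higher: delay to age 2 (7.2072).

7.21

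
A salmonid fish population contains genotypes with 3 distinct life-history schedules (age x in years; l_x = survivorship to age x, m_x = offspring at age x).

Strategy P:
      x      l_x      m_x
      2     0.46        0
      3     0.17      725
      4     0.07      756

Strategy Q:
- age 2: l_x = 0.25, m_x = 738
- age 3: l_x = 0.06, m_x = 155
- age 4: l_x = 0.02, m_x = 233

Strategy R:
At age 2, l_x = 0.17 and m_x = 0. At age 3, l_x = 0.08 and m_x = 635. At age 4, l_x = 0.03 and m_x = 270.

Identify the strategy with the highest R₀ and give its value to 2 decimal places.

198.46

Strategy P: R₀ = 0.46×0 + 0.17×725 + 0.07×756 = 176.1700
Strategy Q: R₀ = 0.25×738 + 0.06×155 + 0.02×233 = 198.4600
Strategy R: R₀ = 0.17×0 + 0.08×635 + 0.03×270 = 58.9000
Highest R₀: strategy Q with 198.4600.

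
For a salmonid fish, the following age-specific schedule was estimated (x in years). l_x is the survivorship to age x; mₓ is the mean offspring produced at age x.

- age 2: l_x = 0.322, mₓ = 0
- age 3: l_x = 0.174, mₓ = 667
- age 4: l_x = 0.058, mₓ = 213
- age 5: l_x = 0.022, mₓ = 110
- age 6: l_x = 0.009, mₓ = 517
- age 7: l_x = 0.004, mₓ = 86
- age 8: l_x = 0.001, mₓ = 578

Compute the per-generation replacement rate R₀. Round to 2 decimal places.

136.41

R₀ = Σ l_x mₓ:
  age 2: 0.322 × 0 = 0.0000
  age 3: 0.174 × 667 = 116.0580
  age 4: 0.058 × 213 = 12.3540
  age 5: 0.022 × 110 = 2.4200
  age 6: 0.009 × 517 = 4.6530
  age 7: 0.004 × 86 = 0.3440
  age 8: 0.001 × 578 = 0.5780
R₀ = 0.0000 + 116.0580 + 12.3540 + 2.4200 + 4.6530 + 0.3440 + 0.5780 = 136.4070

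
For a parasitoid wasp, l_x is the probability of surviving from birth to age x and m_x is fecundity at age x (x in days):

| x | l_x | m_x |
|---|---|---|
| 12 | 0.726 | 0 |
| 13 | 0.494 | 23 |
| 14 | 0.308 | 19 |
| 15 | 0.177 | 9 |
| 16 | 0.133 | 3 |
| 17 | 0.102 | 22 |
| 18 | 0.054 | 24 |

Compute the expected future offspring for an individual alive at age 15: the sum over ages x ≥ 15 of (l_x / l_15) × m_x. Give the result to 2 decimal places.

31.25

l_15 = 0.177. Conditional survival from age 15 to x is l_x / l_15.
  x=15: (0.177/0.177) × 9 = 9.0000
  x=16: (0.133/0.177) × 3 = 2.2542
  x=17: (0.102/0.177) × 22 = 12.6780
  x=18: (0.054/0.177) × 24 = 7.3220
Sum = 9.0000 + 2.2542 + 12.6780 + 7.3220 = 31.2542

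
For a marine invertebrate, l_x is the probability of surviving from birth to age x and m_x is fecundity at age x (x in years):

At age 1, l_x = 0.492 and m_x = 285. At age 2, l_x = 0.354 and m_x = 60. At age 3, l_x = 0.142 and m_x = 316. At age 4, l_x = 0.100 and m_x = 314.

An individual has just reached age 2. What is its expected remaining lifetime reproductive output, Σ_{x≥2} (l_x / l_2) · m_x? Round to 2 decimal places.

l_2 = 0.354. Conditional survival from age 2 to x is l_x / l_2.
  x=2: (0.354/0.354) × 60 = 60.0000
  x=3: (0.142/0.354) × 316 = 126.7571
  x=4: (0.100/0.354) × 314 = 88.7006
Sum = 60.0000 + 126.7571 + 88.7006 = 275.4576

275.46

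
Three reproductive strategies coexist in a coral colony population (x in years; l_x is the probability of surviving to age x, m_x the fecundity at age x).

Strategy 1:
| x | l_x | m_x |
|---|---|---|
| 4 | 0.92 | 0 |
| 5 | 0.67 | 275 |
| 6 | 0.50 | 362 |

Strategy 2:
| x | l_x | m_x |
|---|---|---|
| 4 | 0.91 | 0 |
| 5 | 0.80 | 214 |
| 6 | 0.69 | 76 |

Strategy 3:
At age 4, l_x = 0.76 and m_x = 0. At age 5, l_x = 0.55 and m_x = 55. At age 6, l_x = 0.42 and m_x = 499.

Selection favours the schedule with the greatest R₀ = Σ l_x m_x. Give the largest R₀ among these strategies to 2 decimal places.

Strategy 1: R₀ = 0.92×0 + 0.67×275 + 0.50×362 = 365.2500
Strategy 2: R₀ = 0.91×0 + 0.80×214 + 0.69×76 = 223.6400
Strategy 3: R₀ = 0.76×0 + 0.55×55 + 0.42×499 = 239.8300
Highest R₀: strategy 1 with 365.2500.

365.25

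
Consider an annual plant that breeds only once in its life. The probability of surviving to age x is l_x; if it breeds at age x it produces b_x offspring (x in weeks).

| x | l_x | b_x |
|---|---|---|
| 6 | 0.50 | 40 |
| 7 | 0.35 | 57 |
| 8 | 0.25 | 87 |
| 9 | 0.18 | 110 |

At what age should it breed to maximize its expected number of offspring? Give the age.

8

Expected offspring if breeding at age x = l_x × b_x:
  age 6: 0.50 × 40 = 20.000
  age 7: 0.35 × 57 = 19.950
  age 8: 0.25 × 87 = 21.750
  age 9: 0.18 × 110 = 19.800
Maximum at age 8 (21.750).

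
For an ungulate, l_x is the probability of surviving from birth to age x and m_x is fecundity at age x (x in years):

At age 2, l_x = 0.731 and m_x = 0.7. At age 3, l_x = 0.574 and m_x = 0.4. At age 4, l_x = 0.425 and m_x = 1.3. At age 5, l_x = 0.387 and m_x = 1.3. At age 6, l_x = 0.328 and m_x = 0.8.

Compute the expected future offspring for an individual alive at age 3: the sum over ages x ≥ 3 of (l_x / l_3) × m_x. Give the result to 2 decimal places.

l_3 = 0.574. Conditional survival from age 3 to x is l_x / l_3.
  x=3: (0.574/0.574) × 0.4 = 0.4000
  x=4: (0.425/0.574) × 1.3 = 0.9625
  x=5: (0.387/0.574) × 1.3 = 0.8765
  x=6: (0.328/0.574) × 0.8 = 0.4571
Sum = 0.4000 + 0.9625 + 0.8765 + 0.4571 = 2.6962

2.70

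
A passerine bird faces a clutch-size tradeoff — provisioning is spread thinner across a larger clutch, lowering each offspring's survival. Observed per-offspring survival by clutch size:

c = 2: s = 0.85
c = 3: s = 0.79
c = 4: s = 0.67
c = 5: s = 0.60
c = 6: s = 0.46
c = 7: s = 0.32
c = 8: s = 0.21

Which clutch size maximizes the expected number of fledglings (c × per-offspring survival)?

Expected fledglings = c × s(c):
  c=2: 2 × 0.85 = 1.700
  c=3: 3 × 0.79 = 2.370
  c=4: 4 × 0.67 = 2.680
  c=5: 5 × 0.60 = 3.000
  c=6: 6 × 0.46 = 2.760
  c=7: 7 × 0.32 = 2.240
  c=8: 8 × 0.21 = 1.680
Maximum at c = 5 (3.000 fledglings).

5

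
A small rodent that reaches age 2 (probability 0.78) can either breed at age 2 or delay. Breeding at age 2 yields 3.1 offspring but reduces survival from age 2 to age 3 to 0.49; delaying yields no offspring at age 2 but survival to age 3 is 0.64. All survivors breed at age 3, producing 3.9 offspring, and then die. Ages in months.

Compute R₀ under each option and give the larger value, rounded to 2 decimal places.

breed at age 2: R₀ = 0.78 × (3.1 + 0.49 × 3.9) = 0.78 × 5.0110 = 3.9086
delay to age 3: R₀ = 0.78 × (0.64 × 3.9) = 0.78 × 2.4960 = 1.9469
Higher: breed at age 2 (3.9086).

3.91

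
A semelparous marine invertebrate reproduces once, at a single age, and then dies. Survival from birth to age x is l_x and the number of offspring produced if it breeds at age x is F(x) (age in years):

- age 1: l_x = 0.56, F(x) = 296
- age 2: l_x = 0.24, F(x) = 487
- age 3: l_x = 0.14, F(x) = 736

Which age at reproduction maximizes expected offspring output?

Expected offspring if breeding at age x = l_x × F(x):
  age 1: 0.56 × 296 = 165.760
  age 2: 0.24 × 487 = 116.880
  age 3: 0.14 × 736 = 103.040
Maximum at age 1 (165.760).

1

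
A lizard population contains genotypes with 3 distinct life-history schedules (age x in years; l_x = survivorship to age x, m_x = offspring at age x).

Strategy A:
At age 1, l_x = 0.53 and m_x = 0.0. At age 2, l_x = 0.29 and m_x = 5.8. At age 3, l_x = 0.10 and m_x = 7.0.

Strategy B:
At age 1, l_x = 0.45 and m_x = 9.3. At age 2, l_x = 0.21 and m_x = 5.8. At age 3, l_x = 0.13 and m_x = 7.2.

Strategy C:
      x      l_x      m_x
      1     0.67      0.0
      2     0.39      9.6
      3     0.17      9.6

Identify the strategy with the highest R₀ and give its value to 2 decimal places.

Strategy A: R₀ = 0.53×0.0 + 0.29×5.8 + 0.10×7.0 = 2.3820
Strategy B: R₀ = 0.45×9.3 + 0.21×5.8 + 0.13×7.2 = 6.3390
Strategy C: R₀ = 0.67×0.0 + 0.39×9.6 + 0.17×9.6 = 5.3760
Highest R₀: strategy B with 6.3390.

6.34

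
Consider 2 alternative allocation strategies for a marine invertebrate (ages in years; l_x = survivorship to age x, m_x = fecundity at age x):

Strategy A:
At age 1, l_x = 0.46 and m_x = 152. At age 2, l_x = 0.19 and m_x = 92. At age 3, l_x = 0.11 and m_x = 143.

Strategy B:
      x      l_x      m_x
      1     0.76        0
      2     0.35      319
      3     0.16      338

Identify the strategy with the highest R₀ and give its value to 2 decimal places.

165.73

Strategy A: R₀ = 0.46×152 + 0.19×92 + 0.11×143 = 103.1300
Strategy B: R₀ = 0.76×0 + 0.35×319 + 0.16×338 = 165.7300
Highest R₀: strategy B with 165.7300.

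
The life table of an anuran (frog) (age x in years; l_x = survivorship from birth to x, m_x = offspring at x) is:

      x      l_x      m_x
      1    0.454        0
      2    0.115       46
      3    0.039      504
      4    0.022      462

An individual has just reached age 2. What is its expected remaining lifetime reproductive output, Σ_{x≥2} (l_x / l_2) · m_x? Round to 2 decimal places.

305.30

l_2 = 0.115. Conditional survival from age 2 to x is l_x / l_2.
  x=2: (0.115/0.115) × 46 = 46.0000
  x=3: (0.039/0.115) × 504 = 170.9217
  x=4: (0.022/0.115) × 462 = 88.3826
Sum = 46.0000 + 170.9217 + 88.3826 = 305.3043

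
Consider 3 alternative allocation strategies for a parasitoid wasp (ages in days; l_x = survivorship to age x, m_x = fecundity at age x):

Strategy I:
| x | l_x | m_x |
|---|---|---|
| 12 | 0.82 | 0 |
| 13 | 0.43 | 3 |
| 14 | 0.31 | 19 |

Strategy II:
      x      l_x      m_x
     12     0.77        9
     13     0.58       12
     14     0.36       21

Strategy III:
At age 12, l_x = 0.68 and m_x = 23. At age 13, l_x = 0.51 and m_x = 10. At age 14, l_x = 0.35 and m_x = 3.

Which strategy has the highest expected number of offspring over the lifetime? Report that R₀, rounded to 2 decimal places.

Strategy I: R₀ = 0.82×0 + 0.43×3 + 0.31×19 = 7.1800
Strategy II: R₀ = 0.77×9 + 0.58×12 + 0.36×21 = 21.4500
Strategy III: R₀ = 0.68×23 + 0.51×10 + 0.35×3 = 21.7900
Highest R₀: strategy III with 21.7900.

21.79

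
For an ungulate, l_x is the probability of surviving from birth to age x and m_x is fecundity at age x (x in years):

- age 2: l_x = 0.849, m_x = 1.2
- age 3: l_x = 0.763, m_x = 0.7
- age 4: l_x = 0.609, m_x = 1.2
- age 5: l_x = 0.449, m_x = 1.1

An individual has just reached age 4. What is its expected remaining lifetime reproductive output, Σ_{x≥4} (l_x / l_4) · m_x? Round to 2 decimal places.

2.01

l_4 = 0.609. Conditional survival from age 4 to x is l_x / l_4.
  x=4: (0.609/0.609) × 1.2 = 1.2000
  x=5: (0.449/0.609) × 1.1 = 0.8110
Sum = 1.2000 + 0.8110 = 2.0110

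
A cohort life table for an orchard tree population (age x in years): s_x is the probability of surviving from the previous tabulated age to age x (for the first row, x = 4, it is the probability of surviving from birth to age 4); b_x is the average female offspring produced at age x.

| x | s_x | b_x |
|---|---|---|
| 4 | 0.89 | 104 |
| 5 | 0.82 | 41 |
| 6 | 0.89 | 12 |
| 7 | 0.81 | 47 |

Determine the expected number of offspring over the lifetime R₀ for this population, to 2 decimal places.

Survivorship from birth: l_x = s_4·s_5·…·s_x.
  l_4 = 0.89000
  l_5 = 0.72980
  l_6 = 0.64952
  l_7 = 0.52611
R₀ = Σ l_x b_x:
  age 4: 0.89000 × 104 = 92.5600
  age 5: 0.72980 × 41 = 29.9218
  age 6: 0.64952 × 12 = 7.7942
  age 7: 0.52611 × 47 = 24.7272
R₀ = 92.5600 + 29.9218 + 7.7942 + 24.7272 = 155.0032

155.00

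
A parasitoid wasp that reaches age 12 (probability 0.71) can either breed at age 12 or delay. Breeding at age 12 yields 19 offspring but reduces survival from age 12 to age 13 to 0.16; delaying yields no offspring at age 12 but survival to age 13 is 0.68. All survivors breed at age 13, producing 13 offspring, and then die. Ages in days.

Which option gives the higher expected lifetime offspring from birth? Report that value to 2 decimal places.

breed at age 12: R₀ = 0.71 × (19 + 0.16 × 13) = 0.71 × 21.0800 = 14.9668
delay to age 13: R₀ = 0.71 × (0.68 × 13) = 0.71 × 8.8400 = 6.2764
Higher: breed at age 12 (14.9668).

14.97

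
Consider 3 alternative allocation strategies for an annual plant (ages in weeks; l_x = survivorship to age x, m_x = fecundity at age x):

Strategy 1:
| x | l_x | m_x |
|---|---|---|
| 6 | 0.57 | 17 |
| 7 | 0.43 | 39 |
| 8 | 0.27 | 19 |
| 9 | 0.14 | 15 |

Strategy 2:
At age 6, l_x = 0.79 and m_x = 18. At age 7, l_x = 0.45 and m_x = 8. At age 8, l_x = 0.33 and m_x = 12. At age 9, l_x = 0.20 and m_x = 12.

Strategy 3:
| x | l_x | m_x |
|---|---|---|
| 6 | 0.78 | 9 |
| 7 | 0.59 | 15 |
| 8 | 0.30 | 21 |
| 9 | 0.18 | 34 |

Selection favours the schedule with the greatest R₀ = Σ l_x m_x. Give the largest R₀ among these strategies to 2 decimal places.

Strategy 1: R₀ = 0.57×17 + 0.43×39 + 0.27×19 + 0.14×15 = 33.6900
Strategy 2: R₀ = 0.79×18 + 0.45×8 + 0.33×12 + 0.20×12 = 24.1800
Strategy 3: R₀ = 0.78×9 + 0.59×15 + 0.30×21 + 0.18×34 = 28.2900
Highest R₀: strategy 1 with 33.6900.

33.69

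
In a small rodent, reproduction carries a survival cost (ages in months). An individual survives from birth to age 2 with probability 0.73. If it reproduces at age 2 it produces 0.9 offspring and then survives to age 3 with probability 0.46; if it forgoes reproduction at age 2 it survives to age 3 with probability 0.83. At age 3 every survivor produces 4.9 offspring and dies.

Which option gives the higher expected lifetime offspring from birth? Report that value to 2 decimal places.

breed at age 2: R₀ = 0.73 × (0.9 + 0.46 × 4.9) = 0.73 × 3.1540 = 2.3024
delay to age 3: R₀ = 0.73 × (0.83 × 4.9) = 0.73 × 4.0670 = 2.9689
Higher: delay to age 3 (2.9689).

2.97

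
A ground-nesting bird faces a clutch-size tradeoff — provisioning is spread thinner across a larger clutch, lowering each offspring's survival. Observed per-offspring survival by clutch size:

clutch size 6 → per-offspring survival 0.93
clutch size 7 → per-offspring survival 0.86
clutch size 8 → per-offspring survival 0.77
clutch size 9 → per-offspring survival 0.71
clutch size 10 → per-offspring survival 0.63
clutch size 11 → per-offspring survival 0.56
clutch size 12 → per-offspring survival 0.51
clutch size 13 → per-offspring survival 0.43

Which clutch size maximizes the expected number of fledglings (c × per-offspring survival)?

9

Expected fledglings = c × s(c):
  c=6: 6 × 0.93 = 5.580
  c=7: 7 × 0.86 = 6.020
  c=8: 8 × 0.77 = 6.160
  c=9: 9 × 0.71 = 6.390
  c=10: 10 × 0.63 = 6.300
  c=11: 11 × 0.56 = 6.160
  c=12: 12 × 0.51 = 6.120
  c=13: 13 × 0.43 = 5.590
Maximum at c = 9 (6.390 fledglings).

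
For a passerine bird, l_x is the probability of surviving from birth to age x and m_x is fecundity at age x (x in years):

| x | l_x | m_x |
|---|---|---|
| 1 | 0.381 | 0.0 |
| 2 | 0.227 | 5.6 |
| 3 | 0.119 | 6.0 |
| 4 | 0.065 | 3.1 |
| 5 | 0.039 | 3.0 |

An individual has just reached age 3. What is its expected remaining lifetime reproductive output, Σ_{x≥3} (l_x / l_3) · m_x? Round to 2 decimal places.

l_3 = 0.119. Conditional survival from age 3 to x is l_x / l_3.
  x=3: (0.119/0.119) × 6.0 = 6.0000
  x=4: (0.065/0.119) × 3.1 = 1.6933
  x=5: (0.039/0.119) × 3.0 = 0.9832
Sum = 6.0000 + 1.6933 + 0.9832 = 8.6765

8.68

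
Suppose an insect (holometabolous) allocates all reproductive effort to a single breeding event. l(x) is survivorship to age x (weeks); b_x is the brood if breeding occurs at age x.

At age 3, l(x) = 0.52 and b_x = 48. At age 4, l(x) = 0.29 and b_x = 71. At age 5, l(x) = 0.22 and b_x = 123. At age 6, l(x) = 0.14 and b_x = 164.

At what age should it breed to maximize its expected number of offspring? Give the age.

5

Expected offspring if breeding at age x = l(x) × b_x:
  age 3: 0.52 × 48 = 24.960
  age 4: 0.29 × 71 = 20.590
  age 5: 0.22 × 123 = 27.060
  age 6: 0.14 × 164 = 22.960
Maximum at age 5 (27.060).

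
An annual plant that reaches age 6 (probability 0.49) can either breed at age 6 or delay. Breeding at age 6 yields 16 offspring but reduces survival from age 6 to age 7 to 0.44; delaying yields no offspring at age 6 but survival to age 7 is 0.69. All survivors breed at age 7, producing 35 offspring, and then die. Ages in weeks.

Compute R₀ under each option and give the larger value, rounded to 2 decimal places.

15.39

breed at age 6: R₀ = 0.49 × (16 + 0.44 × 35) = 0.49 × 31.4000 = 15.3860
delay to age 7: R₀ = 0.49 × (0.69 × 35) = 0.49 × 24.1500 = 11.8335
Higher: breed at age 6 (15.3860).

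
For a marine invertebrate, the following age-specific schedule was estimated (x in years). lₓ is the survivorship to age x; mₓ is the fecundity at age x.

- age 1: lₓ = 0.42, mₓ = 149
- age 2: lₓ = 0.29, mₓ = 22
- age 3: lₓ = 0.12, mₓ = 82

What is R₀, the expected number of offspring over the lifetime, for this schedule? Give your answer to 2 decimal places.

78.80

R₀ = Σ lₓ mₓ:
  age 1: 0.42 × 149 = 62.5800
  age 2: 0.29 × 22 = 6.3800
  age 3: 0.12 × 82 = 9.8400
R₀ = 62.5800 + 6.3800 + 9.8400 = 78.8000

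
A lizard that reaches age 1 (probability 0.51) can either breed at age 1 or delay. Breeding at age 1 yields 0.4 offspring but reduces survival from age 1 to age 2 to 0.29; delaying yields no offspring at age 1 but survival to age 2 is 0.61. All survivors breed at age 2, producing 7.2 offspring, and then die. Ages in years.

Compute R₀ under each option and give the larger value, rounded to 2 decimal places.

2.24

breed at age 1: R₀ = 0.51 × (0.4 + 0.29 × 7.2) = 0.51 × 2.4880 = 1.2689
delay to age 2: R₀ = 0.51 × (0.61 × 7.2) = 0.51 × 4.3920 = 2.2399
Higher: delay to age 2 (2.2399).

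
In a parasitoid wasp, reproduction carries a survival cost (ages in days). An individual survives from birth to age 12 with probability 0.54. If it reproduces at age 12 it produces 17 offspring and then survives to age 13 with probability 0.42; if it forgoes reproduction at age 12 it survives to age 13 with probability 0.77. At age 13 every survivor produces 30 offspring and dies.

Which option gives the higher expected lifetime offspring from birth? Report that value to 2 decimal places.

15.98

breed at age 12: R₀ = 0.54 × (17 + 0.42 × 30) = 0.54 × 29.6000 = 15.9840
delay to age 13: R₀ = 0.54 × (0.77 × 30) = 0.54 × 23.1000 = 12.4740
Higher: breed at age 12 (15.9840).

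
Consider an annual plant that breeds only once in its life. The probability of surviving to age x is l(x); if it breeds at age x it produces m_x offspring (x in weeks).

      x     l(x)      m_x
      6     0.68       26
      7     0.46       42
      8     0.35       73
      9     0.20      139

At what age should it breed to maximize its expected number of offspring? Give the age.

9

Expected offspring if breeding at age x = l(x) × m_x:
  age 6: 0.68 × 26 = 17.680
  age 7: 0.46 × 42 = 19.320
  age 8: 0.35 × 73 = 25.550
  age 9: 0.20 × 139 = 27.800
Maximum at age 9 (27.800).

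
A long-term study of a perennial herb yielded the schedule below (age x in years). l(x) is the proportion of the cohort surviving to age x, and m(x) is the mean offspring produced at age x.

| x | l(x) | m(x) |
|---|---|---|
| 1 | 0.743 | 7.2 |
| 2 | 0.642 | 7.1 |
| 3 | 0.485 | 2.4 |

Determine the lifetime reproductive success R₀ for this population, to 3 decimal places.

R₀ = Σ l(x) m(x):
  age 1: 0.743 × 7.2 = 5.3496
  age 2: 0.642 × 7.1 = 4.5582
  age 3: 0.485 × 2.4 = 1.1640
R₀ = 5.3496 + 4.5582 + 1.1640 = 11.0718

11.072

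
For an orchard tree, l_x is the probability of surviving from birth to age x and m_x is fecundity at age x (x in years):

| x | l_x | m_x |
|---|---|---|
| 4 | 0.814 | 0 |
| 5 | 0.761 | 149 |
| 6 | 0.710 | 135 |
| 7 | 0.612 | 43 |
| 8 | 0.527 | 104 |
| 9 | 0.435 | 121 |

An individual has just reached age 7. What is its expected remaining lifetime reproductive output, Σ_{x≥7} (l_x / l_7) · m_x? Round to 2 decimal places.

218.56

l_7 = 0.612. Conditional survival from age 7 to x is l_x / l_7.
  x=7: (0.612/0.612) × 43 = 43.0000
  x=8: (0.527/0.612) × 104 = 89.5556
  x=9: (0.435/0.612) × 121 = 86.0049
Sum = 43.0000 + 89.5556 + 86.0049 = 218.5605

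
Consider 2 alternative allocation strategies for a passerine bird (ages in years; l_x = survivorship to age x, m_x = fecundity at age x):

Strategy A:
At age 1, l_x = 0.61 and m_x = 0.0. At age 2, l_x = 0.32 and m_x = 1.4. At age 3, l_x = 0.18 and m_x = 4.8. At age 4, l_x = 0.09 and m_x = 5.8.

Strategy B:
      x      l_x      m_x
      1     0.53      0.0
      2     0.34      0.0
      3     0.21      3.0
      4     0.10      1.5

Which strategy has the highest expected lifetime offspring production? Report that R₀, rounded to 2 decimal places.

1.83

Strategy A: R₀ = 0.61×0.0 + 0.32×1.4 + 0.18×4.8 + 0.09×5.8 = 1.8340
Strategy B: R₀ = 0.53×0.0 + 0.34×0.0 + 0.21×3.0 + 0.10×1.5 = 0.7800
Highest R₀: strategy A with 1.8340.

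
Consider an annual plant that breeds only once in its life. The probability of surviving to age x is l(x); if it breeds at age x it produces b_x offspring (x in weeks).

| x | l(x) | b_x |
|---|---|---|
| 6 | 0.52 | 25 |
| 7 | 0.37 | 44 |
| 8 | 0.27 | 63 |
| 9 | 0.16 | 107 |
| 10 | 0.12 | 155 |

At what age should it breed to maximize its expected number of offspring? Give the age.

10

Expected offspring if breeding at age x = l(x) × b_x:
  age 6: 0.52 × 25 = 13.000
  age 7: 0.37 × 44 = 16.280
  age 8: 0.27 × 63 = 17.010
  age 9: 0.16 × 107 = 17.120
  age 10: 0.12 × 155 = 18.600
Maximum at age 10 (18.600).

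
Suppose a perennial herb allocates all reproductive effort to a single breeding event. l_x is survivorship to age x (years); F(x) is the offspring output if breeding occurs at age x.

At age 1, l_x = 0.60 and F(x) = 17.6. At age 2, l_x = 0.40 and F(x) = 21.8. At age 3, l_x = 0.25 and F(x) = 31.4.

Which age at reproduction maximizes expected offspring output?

1

Expected offspring if breeding at age x = l_x × F(x):
  age 1: 0.60 × 17.6 = 10.560
  age 2: 0.40 × 21.8 = 8.720
  age 3: 0.25 × 31.4 = 7.850
Maximum at age 1 (10.560).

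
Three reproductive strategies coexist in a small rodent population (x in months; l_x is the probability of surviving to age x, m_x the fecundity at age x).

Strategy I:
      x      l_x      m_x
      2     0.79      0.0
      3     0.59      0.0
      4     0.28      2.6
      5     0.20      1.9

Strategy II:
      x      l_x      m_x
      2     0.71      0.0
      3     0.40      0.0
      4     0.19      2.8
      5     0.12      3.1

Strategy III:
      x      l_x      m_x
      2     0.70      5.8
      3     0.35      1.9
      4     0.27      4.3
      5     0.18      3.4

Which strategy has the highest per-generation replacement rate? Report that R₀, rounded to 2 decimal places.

Strategy I: R₀ = 0.79×0.0 + 0.59×0.0 + 0.28×2.6 + 0.20×1.9 = 1.1080
Strategy II: R₀ = 0.71×0.0 + 0.40×0.0 + 0.19×2.8 + 0.12×3.1 = 0.9040
Strategy III: R₀ = 0.70×5.8 + 0.35×1.9 + 0.27×4.3 + 0.18×3.4 = 6.4980
Highest R₀: strategy III with 6.4980.

6.50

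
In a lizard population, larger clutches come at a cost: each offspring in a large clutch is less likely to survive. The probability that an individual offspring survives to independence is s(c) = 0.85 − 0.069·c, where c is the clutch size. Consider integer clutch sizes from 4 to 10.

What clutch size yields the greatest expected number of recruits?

6

Expected recruits = c × s(c):
  c=4: 4 × 0.574 = 2.296
  c=5: 5 × 0.505 = 2.525
  c=6: 6 × 0.436 = 2.616
  c=7: 7 × 0.367 = 2.569
  c=8: 8 × 0.298 = 2.384
  c=9: 9 × 0.229 = 2.061
  c=10: 10 × 0.160 = 1.600
Maximum at c = 6 (2.616 recruits).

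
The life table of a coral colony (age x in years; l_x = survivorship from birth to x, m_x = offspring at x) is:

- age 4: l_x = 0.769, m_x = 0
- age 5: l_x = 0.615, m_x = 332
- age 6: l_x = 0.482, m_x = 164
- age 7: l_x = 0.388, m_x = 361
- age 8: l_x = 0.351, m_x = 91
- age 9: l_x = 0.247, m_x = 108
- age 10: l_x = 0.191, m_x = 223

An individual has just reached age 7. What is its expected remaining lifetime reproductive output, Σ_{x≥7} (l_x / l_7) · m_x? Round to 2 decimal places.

l_7 = 0.388. Conditional survival from age 7 to x is l_x / l_7.
  x=7: (0.388/0.388) × 361 = 361.0000
  x=8: (0.351/0.388) × 91 = 82.3222
  x=9: (0.247/0.388) × 108 = 68.7526
  x=10: (0.191/0.388) × 223 = 109.7758
Sum = 361.0000 + 82.3222 + 68.7526 + 109.7758 = 621.8505

621.85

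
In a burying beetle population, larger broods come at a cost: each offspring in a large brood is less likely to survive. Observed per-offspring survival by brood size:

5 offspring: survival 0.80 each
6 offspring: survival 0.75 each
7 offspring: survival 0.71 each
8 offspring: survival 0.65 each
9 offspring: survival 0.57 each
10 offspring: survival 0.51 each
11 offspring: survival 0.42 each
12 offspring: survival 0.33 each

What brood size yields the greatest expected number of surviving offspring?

Expected surviving offspring = c × s(c):
  c=5: 5 × 0.80 = 4.000
  c=6: 6 × 0.75 = 4.500
  c=7: 7 × 0.71 = 4.970
  c=8: 8 × 0.65 = 5.200
  c=9: 9 × 0.57 = 5.130
  c=10: 10 × 0.51 = 5.100
  c=11: 11 × 0.42 = 4.620
  c=12: 12 × 0.33 = 3.960
Maximum at c = 8 (5.200 surviving offspring).

8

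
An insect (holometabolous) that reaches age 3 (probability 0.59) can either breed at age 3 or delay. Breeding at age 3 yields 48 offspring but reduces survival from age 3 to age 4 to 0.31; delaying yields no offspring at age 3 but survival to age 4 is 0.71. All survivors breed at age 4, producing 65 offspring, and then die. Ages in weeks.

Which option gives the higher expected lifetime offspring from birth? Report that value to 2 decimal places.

40.21

breed at age 3: R₀ = 0.59 × (48 + 0.31 × 65) = 0.59 × 68.1500 = 40.2085
delay to age 4: R₀ = 0.59 × (0.71 × 65) = 0.59 × 46.1500 = 27.2285
Higher: breed at age 3 (40.2085).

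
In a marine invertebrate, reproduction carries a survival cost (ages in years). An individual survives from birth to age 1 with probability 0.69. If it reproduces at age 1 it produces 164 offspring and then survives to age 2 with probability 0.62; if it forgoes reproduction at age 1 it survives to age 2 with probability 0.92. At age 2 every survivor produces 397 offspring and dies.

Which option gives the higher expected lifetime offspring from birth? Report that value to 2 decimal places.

breed at age 1: R₀ = 0.69 × (164 + 0.62 × 397) = 0.69 × 410.1400 = 282.9966
delay to age 2: R₀ = 0.69 × (0.92 × 397) = 0.69 × 365.2400 = 252.0156
Higher: breed at age 1 (282.9966).

283.00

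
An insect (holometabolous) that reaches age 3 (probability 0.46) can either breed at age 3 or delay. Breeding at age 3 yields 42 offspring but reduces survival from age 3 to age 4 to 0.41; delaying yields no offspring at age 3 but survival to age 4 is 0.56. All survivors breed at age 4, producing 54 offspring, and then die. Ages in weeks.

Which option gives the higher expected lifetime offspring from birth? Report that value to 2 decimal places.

29.50

breed at age 3: R₀ = 0.46 × (42 + 0.41 × 54) = 0.46 × 64.1400 = 29.5044
delay to age 4: R₀ = 0.46 × (0.56 × 54) = 0.46 × 30.2400 = 13.9104
Higher: breed at age 3 (29.5044).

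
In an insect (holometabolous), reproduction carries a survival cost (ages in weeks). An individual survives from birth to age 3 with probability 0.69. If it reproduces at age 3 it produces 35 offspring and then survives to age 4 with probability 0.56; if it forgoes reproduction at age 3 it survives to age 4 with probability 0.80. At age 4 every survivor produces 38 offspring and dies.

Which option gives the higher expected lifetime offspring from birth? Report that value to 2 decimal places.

breed at age 3: R₀ = 0.69 × (35 + 0.56 × 38) = 0.69 × 56.2800 = 38.8332
delay to age 4: R₀ = 0.69 × (0.80 × 38) = 0.69 × 30.4000 = 20.9760
Higher: breed at age 3 (38.8332).

38.83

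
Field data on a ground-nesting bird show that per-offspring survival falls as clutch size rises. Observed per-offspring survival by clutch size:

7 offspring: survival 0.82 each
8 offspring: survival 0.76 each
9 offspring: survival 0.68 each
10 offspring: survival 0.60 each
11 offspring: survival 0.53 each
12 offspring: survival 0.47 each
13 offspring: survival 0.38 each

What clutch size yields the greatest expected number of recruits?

9

Expected recruits = c × s(c):
  c=7: 7 × 0.82 = 5.740
  c=8: 8 × 0.76 = 6.080
  c=9: 9 × 0.68 = 6.120
  c=10: 10 × 0.60 = 6.000
  c=11: 11 × 0.53 = 5.830
  c=12: 12 × 0.47 = 5.640
  c=13: 13 × 0.38 = 4.940
Maximum at c = 9 (6.120 recruits).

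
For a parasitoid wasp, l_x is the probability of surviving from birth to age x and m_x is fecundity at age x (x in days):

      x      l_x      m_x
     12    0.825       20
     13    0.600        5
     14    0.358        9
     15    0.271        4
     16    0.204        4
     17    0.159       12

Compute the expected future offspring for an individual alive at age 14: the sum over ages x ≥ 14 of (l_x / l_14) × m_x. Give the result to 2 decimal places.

19.64

l_14 = 0.358. Conditional survival from age 14 to x is l_x / l_14.
  x=14: (0.358/0.358) × 9 = 9.0000
  x=15: (0.271/0.358) × 4 = 3.0279
  x=16: (0.204/0.358) × 4 = 2.2793
  x=17: (0.159/0.358) × 12 = 5.3296
Sum = 9.0000 + 3.0279 + 2.2793 + 5.3296 = 19.6369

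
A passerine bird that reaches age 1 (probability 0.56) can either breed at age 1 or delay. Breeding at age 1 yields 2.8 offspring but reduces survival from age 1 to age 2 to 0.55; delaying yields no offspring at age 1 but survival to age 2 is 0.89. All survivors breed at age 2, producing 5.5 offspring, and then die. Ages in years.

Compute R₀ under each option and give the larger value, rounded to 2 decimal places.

3.26

breed at age 1: R₀ = 0.56 × (2.8 + 0.55 × 5.5) = 0.56 × 5.8250 = 3.2620
delay to age 2: R₀ = 0.56 × (0.89 × 5.5) = 0.56 × 4.8950 = 2.7412
Higher: breed at age 1 (3.2620).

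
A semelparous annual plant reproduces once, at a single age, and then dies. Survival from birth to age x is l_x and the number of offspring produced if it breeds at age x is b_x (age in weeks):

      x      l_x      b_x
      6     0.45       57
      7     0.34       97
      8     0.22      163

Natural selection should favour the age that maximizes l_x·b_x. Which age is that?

8

Expected offspring if breeding at age x = l_x × b_x:
  age 6: 0.45 × 57 = 25.650
  age 7: 0.34 × 97 = 32.980
  age 8: 0.22 × 163 = 35.860
Maximum at age 8 (35.860).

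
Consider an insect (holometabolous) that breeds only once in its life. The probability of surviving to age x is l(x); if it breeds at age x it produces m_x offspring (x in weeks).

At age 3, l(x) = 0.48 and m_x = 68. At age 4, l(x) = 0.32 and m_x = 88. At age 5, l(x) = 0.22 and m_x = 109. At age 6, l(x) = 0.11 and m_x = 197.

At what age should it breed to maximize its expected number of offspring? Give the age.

3

Expected offspring if breeding at age x = l(x) × m_x:
  age 3: 0.48 × 68 = 32.640
  age 4: 0.32 × 88 = 28.160
  age 5: 0.22 × 109 = 23.980
  age 6: 0.11 × 197 = 21.670
Maximum at age 3 (32.640).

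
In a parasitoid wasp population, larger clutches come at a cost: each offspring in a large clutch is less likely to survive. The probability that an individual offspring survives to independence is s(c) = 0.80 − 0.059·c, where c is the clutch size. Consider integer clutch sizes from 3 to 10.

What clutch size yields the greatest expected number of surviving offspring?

7

Expected surviving offspring = c × s(c):
  c=3: 3 × 0.623 = 1.869
  c=4: 4 × 0.564 = 2.256
  c=5: 5 × 0.505 = 2.525
  c=6: 6 × 0.446 = 2.676
  c=7: 7 × 0.387 = 2.709
  c=8: 8 × 0.328 = 2.624
  c=9: 9 × 0.269 = 2.421
  c=10: 10 × 0.210 = 2.100
Maximum at c = 7 (2.709 surviving offspring).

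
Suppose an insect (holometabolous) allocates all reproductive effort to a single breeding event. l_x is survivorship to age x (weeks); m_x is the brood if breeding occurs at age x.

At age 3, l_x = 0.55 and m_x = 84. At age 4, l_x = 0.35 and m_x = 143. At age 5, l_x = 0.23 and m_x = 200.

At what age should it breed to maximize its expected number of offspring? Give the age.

4

Expected offspring if breeding at age x = l_x × m_x:
  age 3: 0.55 × 84 = 46.200
  age 4: 0.35 × 143 = 50.050
  age 5: 0.23 × 200 = 46.000
Maximum at age 4 (50.050).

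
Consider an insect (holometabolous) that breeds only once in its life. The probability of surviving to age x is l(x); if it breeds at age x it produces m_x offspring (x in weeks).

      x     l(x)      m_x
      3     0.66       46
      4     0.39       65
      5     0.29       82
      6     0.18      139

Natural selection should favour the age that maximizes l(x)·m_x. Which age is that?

3

Expected offspring if breeding at age x = l(x) × m_x:
  age 3: 0.66 × 46 = 30.360
  age 4: 0.39 × 65 = 25.350
  age 5: 0.29 × 82 = 23.780
  age 6: 0.18 × 139 = 25.020
Maximum at age 3 (30.360).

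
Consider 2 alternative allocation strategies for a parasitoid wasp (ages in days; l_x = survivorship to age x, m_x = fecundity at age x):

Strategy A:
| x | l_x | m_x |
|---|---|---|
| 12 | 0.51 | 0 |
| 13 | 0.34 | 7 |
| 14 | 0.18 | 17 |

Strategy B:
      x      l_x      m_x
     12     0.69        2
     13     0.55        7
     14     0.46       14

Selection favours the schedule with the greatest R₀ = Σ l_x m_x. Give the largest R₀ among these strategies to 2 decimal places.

Strategy A: R₀ = 0.51×0 + 0.34×7 + 0.18×17 = 5.4400
Strategy B: R₀ = 0.69×2 + 0.55×7 + 0.46×14 = 11.6700
Highest R₀: strategy B with 11.6700.

11.67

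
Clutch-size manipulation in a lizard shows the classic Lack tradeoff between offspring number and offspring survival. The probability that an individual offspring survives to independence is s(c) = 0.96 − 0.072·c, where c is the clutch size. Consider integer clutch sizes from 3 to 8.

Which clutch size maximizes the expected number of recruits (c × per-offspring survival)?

Expected recruits = c × s(c):
  c=3: 3 × 0.744 = 2.232
  c=4: 4 × 0.672 = 2.688
  c=5: 5 × 0.600 = 3.000
  c=6: 6 × 0.528 = 3.168
  c=7: 7 × 0.456 = 3.192
  c=8: 8 × 0.384 = 3.072
Maximum at c = 7 (3.192 recruits).

7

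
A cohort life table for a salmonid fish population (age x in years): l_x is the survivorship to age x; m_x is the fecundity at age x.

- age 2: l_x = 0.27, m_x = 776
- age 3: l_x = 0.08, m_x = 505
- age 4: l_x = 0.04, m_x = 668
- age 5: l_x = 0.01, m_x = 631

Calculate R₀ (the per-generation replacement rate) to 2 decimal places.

282.95

R₀ = Σ l_x m_x:
  age 2: 0.27 × 776 = 209.5200
  age 3: 0.08 × 505 = 40.4000
  age 4: 0.04 × 668 = 26.7200
  age 5: 0.01 × 631 = 6.3100
R₀ = 209.5200 + 40.4000 + 26.7200 + 6.3100 = 282.9500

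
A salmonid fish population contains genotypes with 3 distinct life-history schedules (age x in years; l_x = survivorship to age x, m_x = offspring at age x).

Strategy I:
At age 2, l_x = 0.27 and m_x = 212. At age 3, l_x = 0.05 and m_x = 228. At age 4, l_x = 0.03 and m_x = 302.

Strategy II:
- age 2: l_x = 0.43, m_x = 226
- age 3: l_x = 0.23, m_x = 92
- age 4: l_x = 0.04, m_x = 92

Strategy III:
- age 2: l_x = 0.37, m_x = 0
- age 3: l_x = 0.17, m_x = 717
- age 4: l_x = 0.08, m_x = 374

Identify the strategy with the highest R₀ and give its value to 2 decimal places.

151.81

Strategy I: R₀ = 0.27×212 + 0.05×228 + 0.03×302 = 77.7000
Strategy II: R₀ = 0.43×226 + 0.23×92 + 0.04×92 = 122.0200
Strategy III: R₀ = 0.37×0 + 0.17×717 + 0.08×374 = 151.8100
Highest R₀: strategy III with 151.8100.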